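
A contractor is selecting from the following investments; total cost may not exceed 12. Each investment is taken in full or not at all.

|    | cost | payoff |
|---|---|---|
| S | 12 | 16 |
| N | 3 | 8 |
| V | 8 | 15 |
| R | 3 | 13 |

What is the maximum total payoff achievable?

V + R: cost 8 + 3 = 11 ≤ 12, payoff 15 + 13 = 28.
N + V: cost 3 + 8 = 11 ≤ 12, payoff 8 + 15 = 23.
Best is V and R with total payoff 28.

28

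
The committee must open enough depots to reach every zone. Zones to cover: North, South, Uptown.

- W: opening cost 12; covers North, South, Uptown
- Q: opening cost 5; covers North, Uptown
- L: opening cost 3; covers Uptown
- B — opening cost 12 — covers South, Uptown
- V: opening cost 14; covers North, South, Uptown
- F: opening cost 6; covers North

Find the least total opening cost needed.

W alone covers North, South, Uptown — every zone.
Total opening cost: 12.

12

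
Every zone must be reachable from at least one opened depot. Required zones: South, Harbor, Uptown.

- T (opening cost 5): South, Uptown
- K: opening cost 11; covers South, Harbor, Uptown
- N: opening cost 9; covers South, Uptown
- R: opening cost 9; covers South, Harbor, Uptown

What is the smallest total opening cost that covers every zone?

The greedy cost-per-new-zone heuristic would pick T and R for 14, but a cheaper cover exists.
R alone covers South, Harbor, Uptown — every zone.
Total opening cost: 9.
No cover costs less than 9.

9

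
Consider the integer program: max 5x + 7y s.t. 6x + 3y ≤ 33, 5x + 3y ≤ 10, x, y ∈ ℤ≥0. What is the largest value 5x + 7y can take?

21

The continuous relaxation peaks at (0, 3.33) with value 23.33; rounding to a feasible lattice point costs some objective.
(x,y)=(0,3): 6·0+3·3=9≤33, 5·0+3·3=9≤10, objective 21.
(x,y)=(0,2): 6·0+3·2=6≤33, 5·0+3·2=6≤10, objective 14.
No feasible integer point exceeds 21.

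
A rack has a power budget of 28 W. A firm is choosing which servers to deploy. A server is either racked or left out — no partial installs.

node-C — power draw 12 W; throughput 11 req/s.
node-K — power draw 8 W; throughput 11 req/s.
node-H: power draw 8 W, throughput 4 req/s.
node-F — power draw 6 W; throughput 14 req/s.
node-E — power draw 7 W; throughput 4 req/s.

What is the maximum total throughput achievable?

Allowing fractional choices, the relaxed optimum would be about 37.1, but servers are indivisible.
node-C + node-K + node-F: power draw 12 + 8 + 6 = 26 ≤ 28, throughput 11 + 11 + 14 = 36.
node-K + node-H + node-F: power draw 8 + 8 + 6 = 22 ≤ 28, throughput 11 + 4 + 14 = 29.
node-K + node-F + node-E: power draw 8 + 6 + 7 = 21 ≤ 28, throughput 11 + 14 + 4 = 29.
Best is node-C, node-K, and node-F with total throughput 36.

36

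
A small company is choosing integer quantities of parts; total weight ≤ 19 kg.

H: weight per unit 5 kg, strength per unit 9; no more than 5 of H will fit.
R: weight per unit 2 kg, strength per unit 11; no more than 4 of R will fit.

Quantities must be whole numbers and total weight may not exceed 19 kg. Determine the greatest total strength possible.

62

This is a bounded integer knapsack.
1×H and 4×R: weight 13 ≤ 19, strength 1·9 + 4·11 = 53.
2×H and 4×R: weight 18 ≤ 19, strength 2·9 + 4·11 = 62.
Best is 62.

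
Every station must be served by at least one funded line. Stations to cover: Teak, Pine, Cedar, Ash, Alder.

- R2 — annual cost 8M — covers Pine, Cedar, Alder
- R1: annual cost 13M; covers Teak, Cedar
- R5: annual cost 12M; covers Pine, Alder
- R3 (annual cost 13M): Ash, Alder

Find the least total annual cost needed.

34

This is a weighted set-cover instance.
Choose R2, R1, and R3: together they cover Teak, Pine, Cedar, Ash, Alder — every station.
Total annual cost: 8 + 13 + 13 = 34.
No cover costs less than 34.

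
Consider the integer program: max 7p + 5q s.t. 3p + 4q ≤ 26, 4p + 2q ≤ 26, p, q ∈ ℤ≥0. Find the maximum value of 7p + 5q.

47

(p,q)=(6,1): 3·6+4·1=22≤26, 4·6+2·1=26≤26, objective 47.
(p,q)=(5,2): 3·5+4·2=23≤26, 4·5+2·2=24≤26, objective 45.
(p,q)=(4,3): 3·4+4·3=24≤26, 4·4+2·3=22≤26, objective 43.
(p,q)=(6,0): 3·6+4·0=18≤26, 4·6+2·0=24≤26, objective 42.
No feasible integer point exceeds 47.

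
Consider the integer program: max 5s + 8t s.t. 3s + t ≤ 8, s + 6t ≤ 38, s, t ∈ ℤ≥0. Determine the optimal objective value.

48

(s,t)=(0,6) is feasible, giving 48.
(s,t)=(1,5) is feasible, giving 45.
Maximum is 48 at (s,t)=(0,6).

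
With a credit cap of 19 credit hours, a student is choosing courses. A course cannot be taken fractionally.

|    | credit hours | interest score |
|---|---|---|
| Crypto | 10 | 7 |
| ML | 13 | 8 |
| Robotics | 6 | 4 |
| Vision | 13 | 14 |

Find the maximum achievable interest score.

This is a 0-1 knapsack instance.
Allowing fractional choices, the relaxed optimum would be about 18.2, but courses are indivisible.
Robotics + Vision: credit hours 6 + 13 = 19 ≤ 19, interest score 4 + 14 = 18.
Vision: credit hours 13 ≤ 19, interest score 14.
Best is Robotics and Vision with total interest score 18.

18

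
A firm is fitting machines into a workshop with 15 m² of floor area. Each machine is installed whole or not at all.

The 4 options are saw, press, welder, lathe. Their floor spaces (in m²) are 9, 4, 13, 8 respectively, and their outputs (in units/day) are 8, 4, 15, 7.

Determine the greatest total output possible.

Allowing fractional choices, the relaxed optimum would be about 17.0, but machines are indivisible.
welder: floor space 13 ≤ 15, output 15.
press + lathe: floor space 4 + 8 = 12 ≤ 15, output 4 + 7 = 11.
saw + press: floor space 9 + 4 = 13 ≤ 15, output 8 + 4 = 12.
Best is welder with total output 15.

15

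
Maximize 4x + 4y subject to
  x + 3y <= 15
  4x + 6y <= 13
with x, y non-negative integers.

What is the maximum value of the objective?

Relaxing integrality, the LP optimum is 13.00 at (x,y) = (3.25, 0), which is not an integer point.
(x,y)=(3,0): 1·3+3·0=3≤15, 4·3+6·0=12≤13, objective 12.
(x,y)=(2,0): 1·2+3·0=2≤15, 4·2+6·0=8≤13, objective 8.
The best lattice point is (3,0), giving 12.

12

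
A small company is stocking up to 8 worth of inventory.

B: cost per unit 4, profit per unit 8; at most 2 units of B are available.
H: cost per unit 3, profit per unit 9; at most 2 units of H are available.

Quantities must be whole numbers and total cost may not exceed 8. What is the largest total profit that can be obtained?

This is a bounded integer knapsack.
2×H: cost 6 ≤ 8, profit 2·9 = 18.
1×B and 1×H: cost 7 ≤ 8, profit 1·8 + 1·9 = 17.
Best is 18.

18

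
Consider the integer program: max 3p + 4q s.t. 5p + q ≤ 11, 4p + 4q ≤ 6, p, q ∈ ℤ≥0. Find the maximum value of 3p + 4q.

4

The continuous relaxation peaks at (0, 1.5) with value 6.00; rounding to a feasible lattice point costs some objective.
(p,q)=(0,1): 5·0+1·1=1≤11, 4·0+4·1=4≤6, objective 4.
(p,q)=(1,0): 5·1+1·0=5≤11, 4·1+4·0=4≤6, objective 3.
The best lattice point is (0,1), giving 4.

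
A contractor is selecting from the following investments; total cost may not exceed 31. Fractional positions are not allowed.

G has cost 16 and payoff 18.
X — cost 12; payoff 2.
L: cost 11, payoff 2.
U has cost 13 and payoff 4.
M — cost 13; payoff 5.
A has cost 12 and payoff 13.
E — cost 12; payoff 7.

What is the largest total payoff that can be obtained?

Take G and A: cost 16 + 12 = 28 ≤ 31, payoff 18 + 13 = 31.
No other feasible combination does better.

31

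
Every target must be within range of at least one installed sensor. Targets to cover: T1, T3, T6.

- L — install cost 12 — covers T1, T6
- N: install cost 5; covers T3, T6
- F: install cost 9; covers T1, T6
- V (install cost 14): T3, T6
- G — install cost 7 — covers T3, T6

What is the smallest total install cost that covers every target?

14

Choose N and F: together they cover T1, T3, T6 — every target.
Total install cost: 5 + 9 = 14.
No cover costs less than 14.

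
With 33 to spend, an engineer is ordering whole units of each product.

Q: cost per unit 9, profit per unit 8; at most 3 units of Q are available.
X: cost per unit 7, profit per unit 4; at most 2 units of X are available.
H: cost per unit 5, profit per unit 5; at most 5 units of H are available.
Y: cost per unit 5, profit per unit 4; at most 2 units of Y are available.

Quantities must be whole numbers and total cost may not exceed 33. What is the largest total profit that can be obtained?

31

H has the best ratio (5/5); taking only H gives at most 5×5 = 25 (stopped by the supply cap of 5).
Mixing does better — 2×Q and 3×H: cost 33 ≤ 33, profit 2·8 + 3·5 = 31.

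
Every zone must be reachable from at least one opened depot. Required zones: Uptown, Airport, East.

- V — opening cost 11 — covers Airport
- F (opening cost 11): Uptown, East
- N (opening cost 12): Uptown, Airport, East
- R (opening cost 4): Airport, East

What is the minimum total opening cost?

12

The greedy cost-per-new-zone heuristic would pick R and F for 15, but a cheaper cover exists.
N alone covers Uptown, Airport, East — every zone.
Total opening cost: 12.
No cover costs less than 12.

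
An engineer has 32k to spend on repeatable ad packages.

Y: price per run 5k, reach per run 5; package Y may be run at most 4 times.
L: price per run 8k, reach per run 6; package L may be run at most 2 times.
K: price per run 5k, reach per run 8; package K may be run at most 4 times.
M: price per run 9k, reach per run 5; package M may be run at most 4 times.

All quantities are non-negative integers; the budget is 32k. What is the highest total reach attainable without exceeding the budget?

42

This is a bounded integer knapsack.
3×Y and 3×K: price 30 ≤ 32, reach 3·5 + 3·8 = 39.
2×Y and 4×K: price 30 ≤ 32, reach 2·5 + 4·8 = 42.
Best is 42.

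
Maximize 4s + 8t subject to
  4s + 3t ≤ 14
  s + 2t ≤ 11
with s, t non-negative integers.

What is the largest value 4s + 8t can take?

32

Relaxing integrality, the LP optimum is 37.33 at (s,t) = (0, 4.67), which is not an integer point.
(s,t)=(0,4): 4·0+3·4=12≤14, 1·0+2·4=8≤11, objective 32.
(s,t)=(1,3): 4·1+3·3=13≤14, 1·1+2·3=7≤11, objective 28.
(s,t)=(0,3): 4·0+3·3=9≤14, 1·0+2·3=6≤11, objective 24.
The best lattice point is (0,4), giving 32.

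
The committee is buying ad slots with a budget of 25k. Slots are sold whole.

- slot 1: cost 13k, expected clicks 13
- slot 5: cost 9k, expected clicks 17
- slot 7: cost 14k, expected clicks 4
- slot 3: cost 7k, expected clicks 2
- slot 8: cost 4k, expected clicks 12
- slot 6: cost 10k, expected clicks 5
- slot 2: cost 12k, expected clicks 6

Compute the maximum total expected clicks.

35

Take slot 5, slot 8, and slot 2: cost 9 + 4 + 12 = 25 ≤ 25, expected clicks 17 + 12 + 6 = 35.
No other feasible combination does better.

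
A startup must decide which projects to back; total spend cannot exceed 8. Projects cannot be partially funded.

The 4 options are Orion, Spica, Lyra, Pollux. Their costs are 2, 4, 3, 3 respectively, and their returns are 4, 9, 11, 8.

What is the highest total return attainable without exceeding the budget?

Allowing fractional choices, the relaxed optimum would be about 23.5, but projects are indivisible.
Spica + Lyra: cost 4 + 3 = 7 ≤ 8, return 9 + 11 = 20.
Orion + Lyra + Pollux: cost 2 + 3 + 3 = 8 ≤ 8, return 4 + 11 + 8 = 23.
Lyra + Pollux: cost 3 + 3 = 6 ≤ 8, return 11 + 8 = 19.
Best is Orion, Lyra, and Pollux with total return 23.

23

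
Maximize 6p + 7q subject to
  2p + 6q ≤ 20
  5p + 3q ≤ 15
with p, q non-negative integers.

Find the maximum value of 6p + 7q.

The continuous relaxation peaks at (1.25, 2.92) with value 27.92; rounding to a feasible lattice point costs some objective.
(p,q)=(1,3): 2·1+6·3=20≤20, 5·1+3·3=14≤15, objective 27.
(p,q)=(0,3): 2·0+6·3=18≤20, 5·0+3·3=9≤15, objective 21.
(p,q)=(1,2): 2·1+6·2=14≤20, 5·1+3·2=11≤15, objective 20.
No feasible integer point exceeds 27.

27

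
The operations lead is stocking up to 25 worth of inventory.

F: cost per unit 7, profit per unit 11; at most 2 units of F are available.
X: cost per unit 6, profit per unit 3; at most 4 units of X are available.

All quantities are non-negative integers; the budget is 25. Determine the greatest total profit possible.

2×F and 1×X: cost 20 ≤ 25, profit 2·11 + 1·3 = 25.
2×F: cost 14 ≤ 25, profit 2·11 = 22.
Best is 25.

25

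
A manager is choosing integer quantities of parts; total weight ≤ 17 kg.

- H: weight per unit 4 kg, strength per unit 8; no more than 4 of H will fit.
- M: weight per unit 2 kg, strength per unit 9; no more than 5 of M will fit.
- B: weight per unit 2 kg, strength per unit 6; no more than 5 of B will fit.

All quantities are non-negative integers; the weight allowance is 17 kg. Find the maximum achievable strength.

This is a bounded integer knapsack.
M has the best ratio (9/2); taking only M gives at most 5×9 = 45 (stopped by the supply cap of 5).
Mixing does better — 5×M and 3×B: weight 16 ≤ 17, strength 5·9 + 3·6 = 63.

63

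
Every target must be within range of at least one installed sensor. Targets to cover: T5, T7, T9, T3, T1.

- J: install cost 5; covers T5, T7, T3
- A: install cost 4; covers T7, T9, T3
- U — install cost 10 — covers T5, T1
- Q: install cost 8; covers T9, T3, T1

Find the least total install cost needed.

13

The greedy cost-per-new-target heuristic would pick A, J, and Q for 17, but a cheaper cover exists.
Choose J and Q: together they cover T5, T7, T9, T3, T1 — every target.
Total install cost: 5 + 8 = 13.
No cover costs less than 13.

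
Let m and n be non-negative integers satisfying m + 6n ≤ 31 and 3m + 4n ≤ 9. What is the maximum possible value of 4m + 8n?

16

(m,n)=(0,2) is feasible, giving 16.
(m,n)=(1,1) is feasible, giving 12.
(m,n)=(0,1) is feasible, giving 8.
The best lattice point is (0,2), giving 16.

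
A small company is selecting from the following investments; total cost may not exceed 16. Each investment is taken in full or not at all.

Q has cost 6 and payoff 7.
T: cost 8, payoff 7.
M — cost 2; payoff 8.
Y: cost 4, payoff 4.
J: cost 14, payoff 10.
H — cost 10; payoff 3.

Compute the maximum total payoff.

22

Allowing fractional choices, the relaxed optimum would be about 22.5, but investments are indivisible.
Q + T + M: cost 6 + 8 + 2 = 16 ≤ 16, payoff 7 + 7 + 8 = 22.
Q + M + Y: cost 6 + 2 + 4 = 12 ≤ 16, payoff 7 + 8 + 4 = 19.
Best is Q, T, and M with total payoff 22.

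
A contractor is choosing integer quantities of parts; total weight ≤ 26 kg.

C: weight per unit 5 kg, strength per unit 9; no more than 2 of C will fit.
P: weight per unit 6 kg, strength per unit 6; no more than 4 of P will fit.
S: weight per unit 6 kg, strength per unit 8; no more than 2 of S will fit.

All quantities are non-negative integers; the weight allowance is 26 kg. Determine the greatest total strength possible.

34

2×C, 1×P, and 1×S: weight 22 ≤ 26, strength 2·9 + 1·6 + 1·8 = 32.
2×C and 2×S: weight 22 ≤ 26, strength 2·9 + 2·8 = 34.
Best is 34.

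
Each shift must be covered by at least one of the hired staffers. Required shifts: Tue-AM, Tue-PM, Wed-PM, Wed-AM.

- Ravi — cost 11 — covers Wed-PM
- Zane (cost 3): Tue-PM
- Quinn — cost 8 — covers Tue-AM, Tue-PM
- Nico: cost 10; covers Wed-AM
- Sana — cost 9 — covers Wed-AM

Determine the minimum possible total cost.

28

The greedy cost-per-new-shift heuristic would pick Zane, Quinn, Sana, and Ravi for 31, but a cheaper cover exists.
Choose Ravi, Quinn, and Sana: together they cover Tue-AM, Tue-PM, Wed-PM, Wed-AM — every shift.
Total cost: 11 + 8 + 9 = 28.
No cover costs less than 28.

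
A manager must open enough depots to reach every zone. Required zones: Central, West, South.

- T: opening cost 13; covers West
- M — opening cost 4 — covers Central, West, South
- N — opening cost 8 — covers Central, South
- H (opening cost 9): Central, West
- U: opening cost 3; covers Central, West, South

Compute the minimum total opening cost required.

3

This is a weighted set-cover instance.
U alone covers Central, West, South — every zone.
Total opening cost: 3.
No cover costs less than 3.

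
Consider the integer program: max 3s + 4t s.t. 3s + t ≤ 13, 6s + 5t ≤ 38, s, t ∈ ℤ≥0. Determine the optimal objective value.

28

Relaxing integrality, the LP optimum is 30.40 at (s,t) = (0, 7.6), which is not an integer point.
(s,t)=(0,7) is feasible, giving 28.
(s,t)=(1,6) is feasible, giving 27.
(s,t)=(0,6) is feasible, giving 24.
The best lattice point is (0,7), giving 28.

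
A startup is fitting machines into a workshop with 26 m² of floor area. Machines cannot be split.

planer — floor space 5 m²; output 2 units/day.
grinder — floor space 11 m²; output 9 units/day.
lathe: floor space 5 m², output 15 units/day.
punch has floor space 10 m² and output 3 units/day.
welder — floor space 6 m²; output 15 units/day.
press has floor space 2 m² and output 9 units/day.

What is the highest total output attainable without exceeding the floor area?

grinder + lathe + welder + press: floor space 11 + 5 + 6 + 2 = 24 ≤ 26, output 9 + 15 + 15 + 9 = 48.
lathe + punch + welder + press: floor space 5 + 10 + 6 + 2 = 23 ≤ 26, output 15 + 3 + 15 + 9 = 42.
Best is grinder, lathe, welder, and press with total output 48.

48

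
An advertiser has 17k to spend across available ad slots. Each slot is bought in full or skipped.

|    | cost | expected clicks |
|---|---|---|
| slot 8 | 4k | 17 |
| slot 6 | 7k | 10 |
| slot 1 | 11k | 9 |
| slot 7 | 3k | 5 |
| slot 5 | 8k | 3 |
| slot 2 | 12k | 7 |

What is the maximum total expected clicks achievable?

32

This is an integer program with binary decision variables.
slot 8 + slot 6 + slot 7: cost 4 + 7 + 3 = 14 ≤ 17, expected clicks 17 + 10 + 5 = 32.
slot 8 + slot 1: cost 4 + 11 = 15 ≤ 17, expected clicks 17 + 9 = 26.
slot 8 + slot 6: cost 4 + 7 = 11 ≤ 17, expected clicks 17 + 10 = 27.
Best is slot 8, slot 6, and slot 7 with total expected clicks 32.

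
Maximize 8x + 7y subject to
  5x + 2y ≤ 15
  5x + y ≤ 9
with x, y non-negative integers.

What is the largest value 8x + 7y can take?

The continuous relaxation peaks at (0, 7.5) with value 52.50; rounding to a feasible lattice point costs some objective.
(x,y)=(0,7): 5·0+2·7=14≤15, 5·0+1·7=7≤9, objective 49.
(x,y)=(0,6): 5·0+2·6=12≤15, 5·0+1·6=6≤9, objective 42.
No feasible integer point exceeds 49.

49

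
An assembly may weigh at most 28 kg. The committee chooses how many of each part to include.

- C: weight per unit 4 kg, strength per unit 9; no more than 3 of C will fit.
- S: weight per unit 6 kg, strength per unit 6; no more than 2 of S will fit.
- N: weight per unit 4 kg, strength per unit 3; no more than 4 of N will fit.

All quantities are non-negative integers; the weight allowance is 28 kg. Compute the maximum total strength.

42

3×C and 4×N: weight 28 ≤ 28, strength 3·9 + 4·3 = 39.
3×C, 2×S, and 1×N: weight 28 ≤ 28, strength 3·9 + 2·6 + 1·3 = 42.
Best is 42.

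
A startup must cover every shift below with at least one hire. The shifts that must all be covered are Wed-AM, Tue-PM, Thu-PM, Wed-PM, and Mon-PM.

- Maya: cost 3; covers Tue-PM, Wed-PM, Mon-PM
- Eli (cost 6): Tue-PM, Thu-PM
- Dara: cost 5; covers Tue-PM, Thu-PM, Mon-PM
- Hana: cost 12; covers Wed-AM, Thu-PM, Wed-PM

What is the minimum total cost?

15

This is an integer covering problem.
The greedy cost-per-new-shift heuristic would pick Maya, Dara, and Hana for 20, but a cheaper cover exists.
Choose Maya and Hana: together they cover Wed-AM, Tue-PM, Thu-PM, Wed-PM, Mon-PM — every shift.
Total cost: 3 + 12 = 15.
No cover costs less than 15.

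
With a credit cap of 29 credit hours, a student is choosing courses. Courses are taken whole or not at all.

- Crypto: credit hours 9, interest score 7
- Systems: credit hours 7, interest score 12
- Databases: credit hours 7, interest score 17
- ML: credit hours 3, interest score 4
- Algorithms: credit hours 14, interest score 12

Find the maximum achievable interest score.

Systems + Databases + Algorithms: credit hours 7 + 7 + 14 = 28 ≤ 29, interest score 12 + 17 + 12 = 41.
Crypto + Systems + Databases + ML: credit hours 9 + 7 + 7 + 3 = 26 ≤ 29, interest score 7 + 12 + 17 + 4 = 40.
Best is Systems, Databases, and Algorithms with total interest score 41.

41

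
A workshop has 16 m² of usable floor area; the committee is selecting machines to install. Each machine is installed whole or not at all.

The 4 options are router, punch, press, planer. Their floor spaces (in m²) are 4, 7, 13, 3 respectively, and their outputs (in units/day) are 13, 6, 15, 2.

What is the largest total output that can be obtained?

21

Take router, punch, and planer: floor space 4 + 7 + 3 = 14 ≤ 16, output 13 + 6 + 2 = 21.
No other feasible combination does better.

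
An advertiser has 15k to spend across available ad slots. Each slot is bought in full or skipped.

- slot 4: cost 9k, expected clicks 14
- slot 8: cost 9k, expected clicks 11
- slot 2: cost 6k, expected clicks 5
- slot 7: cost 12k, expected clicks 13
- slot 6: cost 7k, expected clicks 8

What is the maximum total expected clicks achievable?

Allowing fractional choices, the relaxed optimum would be about 21.3, but ad slots are indivisible.
slot 4: cost 9 ≤ 15, expected clicks 14.
slot 8 + slot 2: cost 9 + 6 = 15 ≤ 15, expected clicks 11 + 5 = 16.
slot 4 + slot 2: cost 9 + 6 = 15 ≤ 15, expected clicks 14 + 5 = 19.
Best is slot 4 and slot 2 with total expected clicks 19.

19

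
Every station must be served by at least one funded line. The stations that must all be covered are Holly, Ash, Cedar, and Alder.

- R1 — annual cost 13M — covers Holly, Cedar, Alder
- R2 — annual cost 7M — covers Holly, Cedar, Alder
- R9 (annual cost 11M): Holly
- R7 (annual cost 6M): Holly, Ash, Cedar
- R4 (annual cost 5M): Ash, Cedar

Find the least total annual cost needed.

12

The greedy cost-per-new-station heuristic would pick R7 and R2 for 13, but a cheaper cover exists.
Choose R2 and R4: together they cover Holly, Ash, Cedar, Alder — every station.
Total annual cost: 7 + 5 = 12.
No cover costs less than 12.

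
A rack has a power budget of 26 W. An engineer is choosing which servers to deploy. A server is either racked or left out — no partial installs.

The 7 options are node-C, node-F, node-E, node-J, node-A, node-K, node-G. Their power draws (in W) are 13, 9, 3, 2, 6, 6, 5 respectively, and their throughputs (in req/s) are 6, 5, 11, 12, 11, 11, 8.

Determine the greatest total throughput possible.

53

This is a 0-1 knapsack instance.
Allowing fractional choices, the relaxed optimum would be about 55.2, but servers are indivisible.
node-E + node-J + node-A + node-K + node-G: power draw 3 + 2 + 6 + 6 + 5 = 22 ≤ 26, throughput 11 + 12 + 11 + 11 + 8 = 53.
node-F + node-E + node-J + node-A + node-G: power draw 9 + 3 + 2 + 6 + 5 = 25 ≤ 26, throughput 5 + 11 + 12 + 11 + 8 = 47.
node-F + node-E + node-J + node-A + node-K: power draw 9 + 3 + 2 + 6 + 6 = 26 ≤ 26, throughput 5 + 11 + 12 + 11 + 11 = 50.
Best is node-E, node-J, node-A, node-K, and node-G with total throughput 53.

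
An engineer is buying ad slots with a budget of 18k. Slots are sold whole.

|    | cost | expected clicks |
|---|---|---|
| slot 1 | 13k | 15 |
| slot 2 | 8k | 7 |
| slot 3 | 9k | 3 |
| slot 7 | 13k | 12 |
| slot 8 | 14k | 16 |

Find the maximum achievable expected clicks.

16

Allowing fractional choices, the relaxed optimum would be about 20.7, but ad slots are indivisible.
slot 8: cost 14 ≤ 18, expected clicks 16.
slot 1: cost 13 ≤ 18, expected clicks 15.
Best is slot 8 with total expected clicks 16.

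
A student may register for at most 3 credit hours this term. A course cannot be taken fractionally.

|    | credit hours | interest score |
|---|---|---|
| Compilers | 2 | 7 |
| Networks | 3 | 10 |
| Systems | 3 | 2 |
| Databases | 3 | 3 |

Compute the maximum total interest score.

10

Take Networks: credit hours 3 ≤ 3, interest score 10.
No other feasible combination does better.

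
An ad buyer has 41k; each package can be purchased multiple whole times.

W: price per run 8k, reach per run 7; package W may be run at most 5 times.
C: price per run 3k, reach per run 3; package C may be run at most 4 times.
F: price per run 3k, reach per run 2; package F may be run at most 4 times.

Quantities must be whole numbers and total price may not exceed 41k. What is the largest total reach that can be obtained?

C has the best ratio (3/3); taking only C gives at most 4×3 = 12 (stopped by the supply cap of 4).
Mixing does better — 4×W and 3×C: price 41 ≤ 41, reach 4·7 + 3·3 = 37.

37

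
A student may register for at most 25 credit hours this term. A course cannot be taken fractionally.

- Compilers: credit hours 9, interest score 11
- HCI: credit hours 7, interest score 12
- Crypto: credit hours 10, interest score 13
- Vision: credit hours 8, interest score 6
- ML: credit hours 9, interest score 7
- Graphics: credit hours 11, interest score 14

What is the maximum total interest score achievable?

HCI + Crypto + Vision: credit hours 7 + 10 + 8 = 25 ≤ 25, interest score 12 + 13 + 6 = 31.
Compilers + HCI + ML: credit hours 9 + 7 + 9 = 25 ≤ 25, interest score 11 + 12 + 7 = 30.
Best is HCI, Crypto, and Vision with total interest score 31.

31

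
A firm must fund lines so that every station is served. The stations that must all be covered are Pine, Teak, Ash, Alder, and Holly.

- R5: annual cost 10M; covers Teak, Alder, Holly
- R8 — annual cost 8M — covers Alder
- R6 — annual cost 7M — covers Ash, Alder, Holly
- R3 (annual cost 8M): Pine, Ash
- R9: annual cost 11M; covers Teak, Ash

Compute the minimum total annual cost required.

The greedy cost-per-new-station heuristic would pick R6, R3, and R5 for 25, but a cheaper cover exists.
Choose R5 and R3: together they cover Pine, Teak, Ash, Alder, Holly — every station.
Total annual cost: 10 + 8 = 18.
No cover costs less than 18.

18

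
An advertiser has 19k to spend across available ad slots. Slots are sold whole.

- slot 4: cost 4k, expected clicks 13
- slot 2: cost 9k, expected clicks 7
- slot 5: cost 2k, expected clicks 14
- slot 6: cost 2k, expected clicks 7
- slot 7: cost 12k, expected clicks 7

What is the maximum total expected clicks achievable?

Allowing fractional choices, the relaxed optimum would be about 42.2, but ad slots are indivisible.
slot 4 + slot 5 + slot 6: cost 4 + 2 + 2 = 8 ≤ 19, expected clicks 13 + 14 + 7 = 34.
slot 4 + slot 2 + slot 5 + slot 6: cost 4 + 9 + 2 + 2 = 17 ≤ 19, expected clicks 13 + 7 + 14 + 7 = 41.
slot 4 + slot 2 + slot 5: cost 4 + 9 + 2 = 15 ≤ 19, expected clicks 13 + 7 + 14 = 34.
Best is slot 4, slot 2, slot 5, and slot 6 with total expected clicks 41.

41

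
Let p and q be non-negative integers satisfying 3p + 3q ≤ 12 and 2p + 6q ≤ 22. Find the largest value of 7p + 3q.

(p,q)=(4,0) is feasible, giving 28.
(p,q)=(3,1) is feasible, giving 24.
No feasible integer point exceeds 28.

28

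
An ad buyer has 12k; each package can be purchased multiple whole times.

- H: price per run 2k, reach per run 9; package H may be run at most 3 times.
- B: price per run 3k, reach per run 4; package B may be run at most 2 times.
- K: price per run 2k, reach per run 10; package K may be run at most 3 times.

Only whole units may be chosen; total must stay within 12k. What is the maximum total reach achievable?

K has the best ratio (10/2); taking only K gives at most 3×10 = 30 (stopped by the supply cap of 3).
Mixing does better — 3×H and 3×K: price 12 ≤ 12, reach 3·9 + 3·10 = 57.

57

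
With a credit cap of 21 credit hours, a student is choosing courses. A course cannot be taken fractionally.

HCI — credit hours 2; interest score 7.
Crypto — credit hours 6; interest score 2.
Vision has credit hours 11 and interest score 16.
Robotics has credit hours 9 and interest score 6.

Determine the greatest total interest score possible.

25

Allowing fractional choices, the relaxed optimum would be about 28.3, but courses are indivisible.
HCI + Crypto + Vision: credit hours 2 + 6 + 11 = 19 ≤ 21, interest score 7 + 2 + 16 = 25.
HCI + Vision: credit hours 2 + 11 = 13 ≤ 21, interest score 7 + 16 = 23.
Best is HCI, Crypto, and Vision with total interest score 25.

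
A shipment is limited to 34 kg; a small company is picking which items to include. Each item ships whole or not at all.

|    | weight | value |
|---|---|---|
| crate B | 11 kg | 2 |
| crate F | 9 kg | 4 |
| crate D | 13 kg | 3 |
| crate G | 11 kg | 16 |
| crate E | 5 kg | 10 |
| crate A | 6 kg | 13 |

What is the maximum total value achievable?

43

Treat it as a binary knapsack problem.
Take crate F, crate G, crate E, and crate A: weight 9 + 11 + 5 + 6 = 31 ≤ 34, value 4 + 16 + 10 + 13 = 43.
No other feasible combination does better.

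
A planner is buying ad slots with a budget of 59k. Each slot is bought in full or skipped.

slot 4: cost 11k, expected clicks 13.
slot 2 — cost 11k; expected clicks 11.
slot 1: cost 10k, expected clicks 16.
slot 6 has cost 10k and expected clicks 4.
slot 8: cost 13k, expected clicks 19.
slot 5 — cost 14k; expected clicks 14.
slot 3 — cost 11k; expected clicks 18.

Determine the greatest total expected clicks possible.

This is an integer program with binary decision variables.
slot 2 + slot 1 + slot 8 + slot 5 + slot 3: cost 11 + 10 + 13 + 14 + 11 = 59 ≤ 59, expected clicks 11 + 16 + 19 + 14 + 18 = 78.
slot 4 + slot 1 + slot 8 + slot 5 + slot 3: cost 11 + 10 + 13 + 14 + 11 = 59 ≤ 59, expected clicks 13 + 16 + 19 + 14 + 18 = 80.
Best is slot 4, slot 1, slot 8, slot 5, and slot 3 with total expected clicks 80.

80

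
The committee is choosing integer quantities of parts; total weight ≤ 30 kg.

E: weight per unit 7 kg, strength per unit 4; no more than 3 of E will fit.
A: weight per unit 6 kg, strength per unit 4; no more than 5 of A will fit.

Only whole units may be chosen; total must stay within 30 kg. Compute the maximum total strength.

20

Take 5×A: weight 30 ≤ 30, strength 5·4 = 20.
A has the best ratio (4/6) and is taken to its limit of 5; remaining capacity is filled optimally with the others.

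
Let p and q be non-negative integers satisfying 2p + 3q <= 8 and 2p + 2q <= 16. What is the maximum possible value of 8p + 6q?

32

(p,q)=(4,0): 2·4+3·0=8≤8, 2·4+2·0=8≤16, objective 32.
(p,q)=(3,0): 2·3+3·0=6≤8, 2·3+2·0=6≤16, objective 24.
No feasible integer point exceeds 32.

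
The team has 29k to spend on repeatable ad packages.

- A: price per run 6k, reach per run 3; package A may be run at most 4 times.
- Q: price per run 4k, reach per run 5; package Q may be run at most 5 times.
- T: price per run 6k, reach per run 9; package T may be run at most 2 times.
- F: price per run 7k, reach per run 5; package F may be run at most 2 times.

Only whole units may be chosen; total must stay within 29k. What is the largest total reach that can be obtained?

This is a bounded integer knapsack.
4×Q, 1×T, and 1×F: price 29 ≤ 29, reach 4·5 + 1·9 + 1·5 = 34.
4×Q and 2×T: price 28 ≤ 29, reach 4·5 + 2·9 = 38.
Best is 38.

38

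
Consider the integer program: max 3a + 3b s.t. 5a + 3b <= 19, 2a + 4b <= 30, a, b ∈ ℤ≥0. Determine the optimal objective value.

18

The continuous relaxation peaks at (0, 6.33) with value 19.00; rounding to a feasible lattice point costs some objective.
(a,b)=(0,6): 5·0+3·6=18≤19, 2·0+4·6=24≤30, objective 18.
(a,b)=(0,5): 5·0+3·5=15≤19, 2·0+4·5=20≤30, objective 15.
The best lattice point is (0,6), giving 18.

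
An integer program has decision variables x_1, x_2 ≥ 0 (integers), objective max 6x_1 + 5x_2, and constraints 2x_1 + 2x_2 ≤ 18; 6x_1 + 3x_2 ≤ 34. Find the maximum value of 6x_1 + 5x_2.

47

The continuous relaxation peaks at (2.33, 6.67) with value 47.33; rounding to a feasible lattice point costs some objective.
(x_1,x_2)=(2,7): 2·2+2·7=18≤18, 6·2+3·7=33≤34, objective 47.
(x_1,x_2)=(1,8): 2·1+2·8=18≤18, 6·1+3·8=30≤34, objective 46.
No feasible integer point exceeds 47.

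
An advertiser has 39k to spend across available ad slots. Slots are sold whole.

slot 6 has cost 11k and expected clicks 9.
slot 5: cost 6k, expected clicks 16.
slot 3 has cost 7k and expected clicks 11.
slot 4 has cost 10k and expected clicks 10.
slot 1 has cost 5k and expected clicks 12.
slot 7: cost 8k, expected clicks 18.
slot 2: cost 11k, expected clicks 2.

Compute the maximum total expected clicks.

Treat it as a binary knapsack problem.
Allowing fractional choices, the relaxed optimum would be about 69.5, but ad slots are indivisible.
slot 5 + slot 3 + slot 4 + slot 1 + slot 7: cost 6 + 7 + 10 + 5 + 8 = 36 ≤ 39, expected clicks 16 + 11 + 10 + 12 + 18 = 67.
slot 5 + slot 3 + slot 1 + slot 7 + slot 2: cost 6 + 7 + 5 + 8 + 11 = 37 ≤ 39, expected clicks 16 + 11 + 12 + 18 + 2 = 59.
slot 6 + slot 5 + slot 3 + slot 1 + slot 7: cost 11 + 6 + 7 + 5 + 8 = 37 ≤ 39, expected clicks 9 + 16 + 11 + 12 + 18 = 66.
Best is slot 5, slot 3, slot 4, slot 1, and slot 7 with total expected clicks 67.

67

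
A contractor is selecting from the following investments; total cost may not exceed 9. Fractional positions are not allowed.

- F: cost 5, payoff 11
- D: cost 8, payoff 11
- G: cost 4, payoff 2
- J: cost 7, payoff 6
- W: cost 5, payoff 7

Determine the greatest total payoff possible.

Allowing fractional choices, the relaxed optimum would be about 16.6, but investments are indivisible.
F + G: cost 5 + 4 = 9 ≤ 9, payoff 11 + 2 = 13.
D: cost 8 ≤ 9, payoff 11.
F: cost 5 ≤ 9, payoff 11.
Best is F and G with total payoff 13.

13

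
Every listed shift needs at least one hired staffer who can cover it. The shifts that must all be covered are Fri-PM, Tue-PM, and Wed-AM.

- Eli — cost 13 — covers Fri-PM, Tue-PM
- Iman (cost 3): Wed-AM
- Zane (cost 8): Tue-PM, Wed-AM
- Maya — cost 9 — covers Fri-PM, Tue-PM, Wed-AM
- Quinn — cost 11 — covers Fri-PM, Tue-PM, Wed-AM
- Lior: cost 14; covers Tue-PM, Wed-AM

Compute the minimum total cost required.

The greedy cost-per-new-shift heuristic would pick Iman and Maya for 12, but a cheaper cover exists.
Maya alone covers Fri-PM, Tue-PM, Wed-AM — every shift.
Total cost: 9.
No cover costs less than 9.

9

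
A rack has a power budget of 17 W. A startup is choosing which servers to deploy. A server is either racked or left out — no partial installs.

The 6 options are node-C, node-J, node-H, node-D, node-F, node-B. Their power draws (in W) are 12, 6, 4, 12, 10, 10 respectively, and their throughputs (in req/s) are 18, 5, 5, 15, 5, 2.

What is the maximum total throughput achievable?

Allowing fractional choices, the relaxed optimum would be about 24.2, but servers are indivisible.
node-C + node-H: power draw 12 + 4 = 16 ≤ 17, throughput 18 + 5 = 23.
node-H + node-D: power draw 4 + 12 = 16 ≤ 17, throughput 5 + 15 = 20.
Best is node-C and node-H with total throughput 23.

23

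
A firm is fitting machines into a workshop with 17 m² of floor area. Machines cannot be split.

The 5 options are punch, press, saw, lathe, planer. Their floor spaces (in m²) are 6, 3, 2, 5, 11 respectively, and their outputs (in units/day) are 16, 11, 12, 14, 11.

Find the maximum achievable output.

Allowing fractional choices, the relaxed optimum would be about 54.0, but machines are indivisible.
punch + saw + lathe: floor space 6 + 2 + 5 = 13 ≤ 17, output 16 + 12 + 14 = 42.
punch + press + saw + lathe: floor space 6 + 3 + 2 + 5 = 16 ≤ 17, output 16 + 11 + 12 + 14 = 53.
punch + press + lathe: floor space 6 + 3 + 5 = 14 ≤ 17, output 16 + 11 + 14 = 41.
Best is punch, press, saw, and lathe with total output 53.

53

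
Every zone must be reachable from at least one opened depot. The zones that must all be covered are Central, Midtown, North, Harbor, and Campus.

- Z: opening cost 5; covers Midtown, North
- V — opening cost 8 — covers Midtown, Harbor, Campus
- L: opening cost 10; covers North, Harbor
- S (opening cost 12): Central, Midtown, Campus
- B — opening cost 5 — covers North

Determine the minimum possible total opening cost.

22

This is an integer covering problem.
The greedy cost-per-new-zone heuristic would pick Z, V, and S for 25, but a cheaper cover exists.
Choose L and S: together they cover Central, Midtown, North, Harbor, Campus — every zone.
Total opening cost: 10 + 12 = 22.
No cover costs less than 22.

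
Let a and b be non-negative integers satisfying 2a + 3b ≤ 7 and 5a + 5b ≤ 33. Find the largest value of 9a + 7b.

27

(a,b)=(3,0) is feasible, giving 27.
(a,b)=(2,1) is feasible, giving 25.
(a,b)=(2,0) is feasible, giving 18.
The best lattice point is (3,0), giving 27.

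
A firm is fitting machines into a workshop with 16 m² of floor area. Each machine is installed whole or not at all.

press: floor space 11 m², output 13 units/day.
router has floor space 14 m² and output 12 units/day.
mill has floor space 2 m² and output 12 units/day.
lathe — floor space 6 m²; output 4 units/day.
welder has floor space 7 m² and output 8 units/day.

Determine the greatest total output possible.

25

Take press and mill: floor space 11 + 2 = 13 ≤ 16, output 13 + 12 = 25.
No other feasible combination does better.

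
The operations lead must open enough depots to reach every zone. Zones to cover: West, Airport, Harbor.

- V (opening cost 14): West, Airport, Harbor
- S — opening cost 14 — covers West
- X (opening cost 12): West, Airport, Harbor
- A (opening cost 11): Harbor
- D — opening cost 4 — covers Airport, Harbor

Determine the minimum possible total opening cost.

12

The greedy cost-per-new-zone heuristic would pick D and X for 16, but a cheaper cover exists.
X alone covers West, Airport, Harbor — every zone.
Total opening cost: 12.
No cover costs less than 12.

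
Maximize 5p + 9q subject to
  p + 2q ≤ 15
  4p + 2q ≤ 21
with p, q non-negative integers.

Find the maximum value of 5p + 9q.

68

(p,q)=(1,7): 1·1+2·7=15≤15, 4·1+2·7=18≤21, objective 68.
(p,q)=(2,6): 1·2+2·6=14≤15, 4·2+2·6=20≤21, objective 64.
Maximum is 68 at (p,q)=(1,7).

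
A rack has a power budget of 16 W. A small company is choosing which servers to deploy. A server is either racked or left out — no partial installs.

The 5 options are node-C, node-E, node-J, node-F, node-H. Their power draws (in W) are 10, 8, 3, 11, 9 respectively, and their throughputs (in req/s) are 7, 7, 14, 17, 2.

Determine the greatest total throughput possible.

31

Allowing fractional choices, the relaxed optimum would be about 32.8, but servers are indivisible.
node-C + node-J: power draw 10 + 3 = 13 ≤ 16, throughput 7 + 14 = 21.
node-J + node-F: power draw 3 + 11 = 14 ≤ 16, throughput 14 + 17 = 31.
node-E + node-J: power draw 8 + 3 = 11 ≤ 16, throughput 7 + 14 = 21.
Best is node-J and node-F with total throughput 31.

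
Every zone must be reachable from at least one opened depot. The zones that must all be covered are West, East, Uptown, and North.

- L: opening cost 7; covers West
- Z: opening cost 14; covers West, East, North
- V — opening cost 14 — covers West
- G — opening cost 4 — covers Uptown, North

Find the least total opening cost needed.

Choose Z and G: together they cover West, East, Uptown, North — every zone.
Total opening cost: 14 + 4 = 18.

18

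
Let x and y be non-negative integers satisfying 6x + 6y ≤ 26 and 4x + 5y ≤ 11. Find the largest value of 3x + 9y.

18

The continuous relaxation peaks at (0, 2.2) with value 19.80; rounding to a feasible lattice point costs some objective.
(x,y)=(0,2): 6·0+6·2=12≤26, 4·0+5·2=10≤11, objective 18.
(x,y)=(1,1): 6·1+6·1=12≤26, 4·1+5·1=9≤11, objective 12.
Maximum is 18 at (x,y)=(0,2).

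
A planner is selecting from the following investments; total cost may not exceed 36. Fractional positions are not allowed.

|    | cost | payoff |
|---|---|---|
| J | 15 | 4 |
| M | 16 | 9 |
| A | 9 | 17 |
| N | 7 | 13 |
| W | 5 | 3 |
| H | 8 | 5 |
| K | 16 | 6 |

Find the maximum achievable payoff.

39

This is a 0-1 knapsack instance.
A + N + W + H: cost 9 + 7 + 5 + 8 = 29 ≤ 36, payoff 17 + 13 + 3 + 5 = 38.
M + A + N: cost 16 + 9 + 7 = 32 ≤ 36, payoff 9 + 17 + 13 = 39.
J + A + N + W: cost 15 + 9 + 7 + 5 = 36 ≤ 36, payoff 4 + 17 + 13 + 3 = 37.
Best is M, A, and N with total payoff 39.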